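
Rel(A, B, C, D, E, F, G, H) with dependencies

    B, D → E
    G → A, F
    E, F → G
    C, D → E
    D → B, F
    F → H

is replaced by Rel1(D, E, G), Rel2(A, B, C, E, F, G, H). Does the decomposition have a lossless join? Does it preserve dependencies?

lossy and not dependency-preserving

Lossless test: (E, G)⁺ = {A, E, F, G, H}, which is a superkey of neither fragment — lossy.
Dependency preservation: the restricted closure of {D} across the fragments never reaches {B, F}, so D → B, F cannot be enforced without a join — not preserved.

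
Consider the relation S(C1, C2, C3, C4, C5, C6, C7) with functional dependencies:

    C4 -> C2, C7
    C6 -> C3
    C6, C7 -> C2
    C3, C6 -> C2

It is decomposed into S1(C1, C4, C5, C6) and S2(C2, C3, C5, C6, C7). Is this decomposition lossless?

Common attributes: S1 ∩ S2 = {C5, C6}.
Closure of {C5, C6}: C6 → C3 applies, adding C3; C3, C6 → C2 applies, adding C2. So (C5, C6)⁺ = {C2, C3, C5, C6}.
The closure contains neither all of S1 = {C1, C4, C5, C6} nor all of S2 = {C2, C3, C5, C6, C7}, so the common attributes are not a superkey of either fragment. The join is lossy.

No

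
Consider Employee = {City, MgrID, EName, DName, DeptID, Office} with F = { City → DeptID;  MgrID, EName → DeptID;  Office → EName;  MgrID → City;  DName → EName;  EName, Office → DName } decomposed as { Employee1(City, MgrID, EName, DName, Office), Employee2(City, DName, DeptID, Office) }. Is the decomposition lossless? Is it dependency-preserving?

Lossless test: (City, DName, Office)⁺ = {City, EName, DName, DeptID, Office}, which contains all of one fragment — lossless.
Dependency preservation: MgrID, EName → DeptID is not contained in any single fragment, but the restricted closure of its left-hand side across the fragments still reaches the right-hand side; the remaining FDs each lie inside some fragment. All dependencies are preserved.

lossless and dependency-preserving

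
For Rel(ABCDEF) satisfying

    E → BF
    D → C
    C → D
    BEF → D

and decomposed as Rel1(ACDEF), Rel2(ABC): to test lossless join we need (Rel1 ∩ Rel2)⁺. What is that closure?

Rel1 ∩ Rel2 = {AC}.
C → D applies, adding D
Closure: {ACD}.

ACD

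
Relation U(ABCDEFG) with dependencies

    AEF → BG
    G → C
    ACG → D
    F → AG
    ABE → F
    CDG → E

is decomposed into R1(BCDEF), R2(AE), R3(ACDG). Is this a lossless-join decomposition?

Chase test. Columns are ABCDEFG; row i has aⱼ where attribute j ∈ Ri, else bᵢⱼ.
Initial tableau (one row per fragment):
  row 1: b11 a2 a3 a4 a5 a6 b17
  row 2: a1 b22 b23 b24 a5 b26 b27
  row 3: a1 b32 a3 a4 b35 b36 a7
No row becomes fully distinguished — the join is lossy.

No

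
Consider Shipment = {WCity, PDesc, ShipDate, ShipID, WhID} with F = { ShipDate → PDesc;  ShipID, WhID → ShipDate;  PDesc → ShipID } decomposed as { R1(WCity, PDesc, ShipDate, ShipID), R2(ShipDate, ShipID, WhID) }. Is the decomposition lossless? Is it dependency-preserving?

Lossless test: (ShipDate, ShipID)⁺ = {PDesc, ShipDate, ShipID}, which is a superkey of neither fragment — lossy.
Dependency preservation: every FD's attributes lie within a single fragment, so each can be enforced locally — preserved.

lossy but dependency-preserving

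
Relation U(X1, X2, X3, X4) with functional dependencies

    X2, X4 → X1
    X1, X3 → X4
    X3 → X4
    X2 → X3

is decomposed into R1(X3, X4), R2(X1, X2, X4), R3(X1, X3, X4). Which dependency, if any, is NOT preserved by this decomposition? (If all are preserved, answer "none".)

X2 → X3

Check X2 → X3: no single fragment contains all of {X2, X3}, and the restricted closure of {X2} across the fragments never reaches {X3}.
X2, X4 → X1 is preserved.
X1, X3 → X4 is preserved.
X3 → X4 is preserved.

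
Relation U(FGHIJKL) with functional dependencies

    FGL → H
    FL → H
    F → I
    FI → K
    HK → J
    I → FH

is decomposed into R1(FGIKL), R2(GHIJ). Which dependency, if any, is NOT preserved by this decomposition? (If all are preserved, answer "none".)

Check HK → J: no single fragment contains all of {HJK}, and the restricted closure of {HK} across the fragments never reaches {J}.
FGL → H is preserved.
FL → H is preserved.
F → I is preserved.
FI → K is preserved.
I → FH is preserved.

HK → J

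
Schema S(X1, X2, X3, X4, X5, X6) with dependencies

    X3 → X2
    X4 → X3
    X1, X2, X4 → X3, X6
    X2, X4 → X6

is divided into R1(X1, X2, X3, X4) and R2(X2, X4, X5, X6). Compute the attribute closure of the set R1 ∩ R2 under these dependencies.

R1 ∩ R2 = {X2, X4}.
X4 → X3 applies, adding X3
X2, X4 → X6 applies, adding X6
Closure: {X2, X3, X4, X6}.

X2, X3, X4, X6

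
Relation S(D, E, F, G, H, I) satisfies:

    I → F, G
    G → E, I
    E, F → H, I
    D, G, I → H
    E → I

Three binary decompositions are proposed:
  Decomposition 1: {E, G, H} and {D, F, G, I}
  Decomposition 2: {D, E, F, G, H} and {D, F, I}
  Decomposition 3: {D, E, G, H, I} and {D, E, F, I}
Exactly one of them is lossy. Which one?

Decomposition 2

Decomposition 1: common = {G}, closure = {E, F, G, H, I} → lossless.
Decomposition 2: common = {D, F}, closure = {D, F} → lossy.
Decomposition 3: common = {D, E, I}, closure = {D, E, F, G, H, I} → lossless.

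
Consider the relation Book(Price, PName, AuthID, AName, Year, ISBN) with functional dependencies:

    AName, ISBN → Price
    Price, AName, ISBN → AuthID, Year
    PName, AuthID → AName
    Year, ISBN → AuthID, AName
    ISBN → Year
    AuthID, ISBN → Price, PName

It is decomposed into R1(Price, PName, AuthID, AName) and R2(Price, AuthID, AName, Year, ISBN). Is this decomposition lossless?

Common attributes: R1 ∩ R2 = {Price, AuthID, AName}.
No dependency enlarges {Price, AuthID, AName}, so (Price, AuthID, AName)⁺ = {Price, AuthID, AName}.
The closure contains neither all of R1 = {Price, PName, AuthID, AName} nor all of R2 = {Price, AuthID, AName, Year, ISBN}, so the common attributes are not a superkey of either fragment. The join is lossy.

No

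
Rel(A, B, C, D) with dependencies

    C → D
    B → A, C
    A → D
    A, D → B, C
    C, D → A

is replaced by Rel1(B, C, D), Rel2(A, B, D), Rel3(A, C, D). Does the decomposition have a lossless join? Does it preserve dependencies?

lossless and dependency-preserving

Lossless test (chase): Rows 1 and 2 agree on B; apply B→A, C and equate their A, C entries. Rows 1 and 3 agree on A, D; apply A, D→B, C and equate their B, C entries. Row 1 is now all distinguished symbols — the join is lossless.
Dependency preservation: B → A, C; A, D → B, C are not contained in any single fragment, but the restricted closure of each left-hand side across the fragments still reaches the right-hand side; the remaining FDs each lie inside some fragment. All dependencies are preserved.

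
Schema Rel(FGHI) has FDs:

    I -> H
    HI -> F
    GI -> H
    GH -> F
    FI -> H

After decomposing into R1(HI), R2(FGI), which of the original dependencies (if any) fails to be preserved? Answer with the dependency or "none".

GH -> F

Check GH → F: no single fragment contains all of {FGH}, and the restricted closure of {GH} across the fragments never reaches {F}.
I → H is preserved.
HI → F is preserved.
GI → H is preserved.
FI → H is preserved.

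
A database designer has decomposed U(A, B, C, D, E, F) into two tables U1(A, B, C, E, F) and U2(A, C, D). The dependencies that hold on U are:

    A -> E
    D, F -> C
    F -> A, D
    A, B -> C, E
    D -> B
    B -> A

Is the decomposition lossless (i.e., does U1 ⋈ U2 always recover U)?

Common attributes: U1 ∩ U2 = {A, C}.
Closure of {A, C}: A → E applies, adding E. So (A, C)⁺ = {A, C, E}.
The closure contains neither all of U1 = {A, B, C, E, F} nor all of U2 = {A, C, D}, so the common attributes are not a superkey of either fragment. The join is lossy.

No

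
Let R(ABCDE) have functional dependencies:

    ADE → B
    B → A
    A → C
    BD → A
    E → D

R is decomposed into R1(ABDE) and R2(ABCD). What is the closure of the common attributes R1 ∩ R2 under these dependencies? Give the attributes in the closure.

R1 ∩ R2 = {ABD}.
A → C applies, adding C
Closure: {ABCD}.

ABCD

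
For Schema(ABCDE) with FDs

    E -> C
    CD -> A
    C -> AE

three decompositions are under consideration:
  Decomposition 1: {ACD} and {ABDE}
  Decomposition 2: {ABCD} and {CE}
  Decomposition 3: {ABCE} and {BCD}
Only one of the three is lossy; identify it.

Decomposition 1

Decomposition 1: common = {AD}, closure = {AD} → lossy.
Decomposition 2: common = {C}, closure = {ACE} → lossless.
Decomposition 3: common = {BC}, closure = {ABCE} → lossless.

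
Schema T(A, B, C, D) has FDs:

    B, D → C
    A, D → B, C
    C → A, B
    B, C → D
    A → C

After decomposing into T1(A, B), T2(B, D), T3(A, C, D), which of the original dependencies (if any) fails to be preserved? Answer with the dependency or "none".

B, D → C

Check B, D → C: no single fragment contains all of {B, C, D}, and the restricted closure of {B, D} across the fragments never reaches {C}.
A, D → B, C is preserved.
C → A, B is preserved.
B, C → D is preserved.
A → C is preserved.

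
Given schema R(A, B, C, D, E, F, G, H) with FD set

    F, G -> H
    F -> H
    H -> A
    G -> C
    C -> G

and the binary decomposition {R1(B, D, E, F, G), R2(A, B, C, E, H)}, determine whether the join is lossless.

No

Common attributes: R1 ∩ R2 = {B, E}.
No dependency enlarges {B, E}, so (B, E)⁺ = {B, E}.
The closure contains neither all of R1 = {B, D, E, F, G} nor all of R2 = {A, B, C, E, H}, so the common attributes are not a superkey of either fragment. The join is lossy.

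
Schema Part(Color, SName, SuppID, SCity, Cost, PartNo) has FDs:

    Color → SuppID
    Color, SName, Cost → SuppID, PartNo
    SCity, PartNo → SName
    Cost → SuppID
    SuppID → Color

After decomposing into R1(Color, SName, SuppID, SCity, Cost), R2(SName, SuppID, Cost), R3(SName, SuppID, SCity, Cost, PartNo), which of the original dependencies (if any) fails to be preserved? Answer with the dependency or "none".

none

Color → SuppID lies within R1.
Color, SName, Cost → SuppID, PartNo: restricted closure across fragments reaches SuppID, PartNo.
SCity, PartNo → SName lies within R3.
Cost → SuppID lies within R1.
SuppID → Color lies within R1.
Every dependency is enforceable on the fragments, so the decomposition is dependency-preserving.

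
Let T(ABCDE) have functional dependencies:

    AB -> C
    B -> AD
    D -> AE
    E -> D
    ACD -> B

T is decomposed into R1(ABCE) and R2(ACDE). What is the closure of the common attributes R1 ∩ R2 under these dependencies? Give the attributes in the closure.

ABCDE

R1 ∩ R2 = {ACE}.
E → D applies, adding D
ACD → B applies, adding B
Closure: {ABCDE}.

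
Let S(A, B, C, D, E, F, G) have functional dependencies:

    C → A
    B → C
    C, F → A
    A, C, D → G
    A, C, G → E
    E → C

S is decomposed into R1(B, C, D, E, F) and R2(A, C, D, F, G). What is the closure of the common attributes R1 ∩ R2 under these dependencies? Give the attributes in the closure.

A, C, D, E, F, G

R1 ∩ R2 = {C, D, F}.
C → A applies, adding A
A, C, D → G applies, adding G
A, C, G → E applies, adding E
Closure: {A, C, D, E, F, G}.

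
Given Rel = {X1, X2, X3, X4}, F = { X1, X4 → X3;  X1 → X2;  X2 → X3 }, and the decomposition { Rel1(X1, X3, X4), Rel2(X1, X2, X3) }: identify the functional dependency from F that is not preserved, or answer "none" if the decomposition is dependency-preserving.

none

X1, X4 → X3 lies within Rel1.
X1 → X2 lies within Rel2.
X2 → X3 lies within Rel2.
Every dependency is enforceable on the fragments, so the decomposition is dependency-preserving.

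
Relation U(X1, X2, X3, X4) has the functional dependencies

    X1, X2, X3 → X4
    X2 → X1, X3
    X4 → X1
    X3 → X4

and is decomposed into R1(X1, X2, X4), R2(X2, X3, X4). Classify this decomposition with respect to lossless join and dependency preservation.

lossless and dependency-preserving

Lossless test: (X2, X4)⁺ = {X1, X2, X3, X4}, which contains all of one fragment — lossless.
Dependency preservation: X1, X2, X3 → X4; X2 → X1, X3 are not contained in any single fragment, but the restricted closure of each left-hand side across the fragments still reaches the right-hand side; the remaining FDs each lie inside some fragment. All dependencies are preserved.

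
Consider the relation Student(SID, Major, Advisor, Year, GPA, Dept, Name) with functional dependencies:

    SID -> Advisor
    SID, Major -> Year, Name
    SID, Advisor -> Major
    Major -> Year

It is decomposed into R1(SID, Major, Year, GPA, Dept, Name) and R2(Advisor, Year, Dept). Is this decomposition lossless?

Common attributes: R1 ∩ R2 = {Year, Dept}.
No dependency enlarges {Year, Dept}, so (Year, Dept)⁺ = {Year, Dept}.
The closure contains neither all of R1 = {SID, Major, Year, GPA, Dept, Name} nor all of R2 = {Advisor, Year, Dept}, so the common attributes are not a superkey of either fragment. The join is lossy.

No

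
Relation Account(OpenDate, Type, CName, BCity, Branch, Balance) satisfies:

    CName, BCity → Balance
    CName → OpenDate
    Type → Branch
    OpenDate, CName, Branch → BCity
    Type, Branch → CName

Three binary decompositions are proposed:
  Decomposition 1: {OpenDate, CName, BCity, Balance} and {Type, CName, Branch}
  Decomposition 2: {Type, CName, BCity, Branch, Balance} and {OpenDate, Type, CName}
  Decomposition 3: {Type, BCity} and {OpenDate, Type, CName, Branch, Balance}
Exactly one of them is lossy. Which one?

Decomposition 1: common = {CName}, closure = {OpenDate, CName} → lossy.
Decomposition 2: common = {Type, CName}, closure = {OpenDate, Type, CName, BCity, Branch, Balance} → lossless.
Decomposition 3: common = {Type}, closure = {OpenDate, Type, CName, BCity, Branch, Balance} → lossless.

Decomposition 1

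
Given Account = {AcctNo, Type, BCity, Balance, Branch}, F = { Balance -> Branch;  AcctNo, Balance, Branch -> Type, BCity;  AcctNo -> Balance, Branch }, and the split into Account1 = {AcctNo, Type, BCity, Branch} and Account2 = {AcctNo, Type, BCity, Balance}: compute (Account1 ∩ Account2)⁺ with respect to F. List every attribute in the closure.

AcctNo, Type, BCity, Balance, Branch

Account1 ∩ Account2 = {AcctNo, Type, BCity}.
AcctNo → Balance, Branch applies, adding Balance, Branch
Closure: {AcctNo, Type, BCity, Balance, Branch}.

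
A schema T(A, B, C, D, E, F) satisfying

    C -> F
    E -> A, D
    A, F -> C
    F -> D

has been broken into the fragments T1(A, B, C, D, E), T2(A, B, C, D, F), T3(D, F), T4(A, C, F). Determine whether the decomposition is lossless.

Chase test. Columns are A, B, C, D, E, F; row i has aⱼ where attribute j ∈ Ti, else bᵢⱼ.
Initial tableau (one row per fragment):
  row 1: a1 a2 a3 a4 a5 b16
  row 2: a1 a2 a3 a4 b25 a6
  row 3: b31 b32 b33 a4 b35 a6
  row 4: a1 b42 a3 b44 b45 a6
Rows 1 and 2 agree on C; apply C→F and equate their F entries.
Rows 1 and 4 agree on F; apply F→D and equate their D entries.
Row 1 is now all distinguished symbols — the join is lossless.

Yes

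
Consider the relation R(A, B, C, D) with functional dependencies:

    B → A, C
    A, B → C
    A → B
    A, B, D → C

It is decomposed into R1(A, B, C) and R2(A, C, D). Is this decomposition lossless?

Common attributes: R1 ∩ R2 = {A, C}.
Closure of {A, C}: A → B applies, adding B. So (A, C)⁺ = {A, B, C}.
This closure contains every attribute of R1, so R1 ∩ R2 → R1. The join is lossless.

Yes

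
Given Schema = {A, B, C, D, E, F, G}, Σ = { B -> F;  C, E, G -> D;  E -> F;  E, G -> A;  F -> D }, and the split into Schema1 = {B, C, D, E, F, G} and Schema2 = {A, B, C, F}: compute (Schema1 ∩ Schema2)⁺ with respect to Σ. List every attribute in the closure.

B, C, D, F

Schema1 ∩ Schema2 = {B, C, F}.
F → D applies, adding D
Closure: {B, C, D, F}.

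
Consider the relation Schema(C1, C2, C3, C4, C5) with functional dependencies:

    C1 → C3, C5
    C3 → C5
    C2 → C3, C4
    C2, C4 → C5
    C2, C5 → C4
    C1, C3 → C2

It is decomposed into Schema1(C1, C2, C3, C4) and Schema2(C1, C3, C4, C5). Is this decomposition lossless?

Yes

Common attributes: Schema1 ∩ Schema2 = {C1, C3, C4}.
Closure of {C1, C3, C4}: C1 → C3, C5 applies, adding C5; C1, C3 → C2 applies, adding C2. So (C1, C3, C4)⁺ = {C1, C2, C3, C4, C5}.
This closure contains every attribute of Schema1, so Schema1 ∩ Schema2 → Schema1. The join is lossless.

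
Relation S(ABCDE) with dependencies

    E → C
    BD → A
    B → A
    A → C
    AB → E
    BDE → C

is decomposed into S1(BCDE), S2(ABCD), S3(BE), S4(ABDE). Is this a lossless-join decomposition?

Yes

Chase test. Columns are ABCDE; row i has aⱼ where attribute j ∈ Si, else bᵢⱼ.
Initial tableau (one row per fragment):
  row 1: b11 a2 a3 a4 a5
  row 2: a1 a2 a3 a4 b25
  row 3: b31 a2 b33 b34 a5
  row 4: a1 a2 b43 a4 a5
Rows 1 and 3 agree on E; apply E→C and equate their C entries.
Rows 1 and 4 agree on E; apply E→C and equate their C entries.
Rows 1 and 2 agree on BD; apply BD→A and equate their A entries.
Rows 1 and 3 agree on B; apply B→A and equate their A entries.
Rows 1 and 2 agree on AB; apply AB→E and equate their E entries.
Row 1 is now all distinguished symbols — the join is lossless.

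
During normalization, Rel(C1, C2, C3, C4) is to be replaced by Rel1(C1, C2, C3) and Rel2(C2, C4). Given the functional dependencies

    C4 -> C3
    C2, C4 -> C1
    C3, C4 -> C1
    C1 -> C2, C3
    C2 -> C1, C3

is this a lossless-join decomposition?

Yes

Common attributes: Rel1 ∩ Rel2 = {C2}.
Closure of {C2}: C2 → C1, C3 applies, adding C1, C3. So (C2)⁺ = {C1, C2, C3}.
This closure contains every attribute of Rel1, so Rel1 ∩ Rel2 → Rel1. The join is lossless.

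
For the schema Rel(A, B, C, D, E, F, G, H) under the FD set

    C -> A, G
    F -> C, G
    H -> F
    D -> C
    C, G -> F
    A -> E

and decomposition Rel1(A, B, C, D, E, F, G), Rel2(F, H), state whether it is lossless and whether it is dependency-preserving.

lossy but dependency-preserving

Lossless test: (F)⁺ = {A, C, E, F, G}, which is a superkey of neither fragment — lossy.
Dependency preservation: every FD's attributes lie within a single fragment, so each can be enforced locally — preserved.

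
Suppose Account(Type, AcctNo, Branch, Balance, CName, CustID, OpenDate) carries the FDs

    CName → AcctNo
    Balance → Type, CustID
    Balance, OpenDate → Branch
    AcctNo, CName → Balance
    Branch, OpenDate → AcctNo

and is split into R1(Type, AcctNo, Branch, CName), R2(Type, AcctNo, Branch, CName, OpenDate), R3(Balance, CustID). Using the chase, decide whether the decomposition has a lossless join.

Chase test. Columns are Type, AcctNo, Branch, Balance, CName, CustID, OpenDate; row i has aⱼ where attribute j ∈ Ri, else bᵢⱼ.
Initial tableau (one row per fragment):
  row 1: a1 a2 a3 b14 a5 b16 b17
  row 2: a1 a2 a3 b24 a5 b26 a7
  row 3: b31 b32 b33 a4 b35 a6 b37
Rows 1 and 2 agree on AcctNo, CName; apply AcctNo, CName→Balance and equate their Balance entries.
Rows 1 and 2 agree on Balance; apply Balance→Type, CustID and equate their Type, CustID entries.
No row becomes fully distinguished — the join is lossy.

No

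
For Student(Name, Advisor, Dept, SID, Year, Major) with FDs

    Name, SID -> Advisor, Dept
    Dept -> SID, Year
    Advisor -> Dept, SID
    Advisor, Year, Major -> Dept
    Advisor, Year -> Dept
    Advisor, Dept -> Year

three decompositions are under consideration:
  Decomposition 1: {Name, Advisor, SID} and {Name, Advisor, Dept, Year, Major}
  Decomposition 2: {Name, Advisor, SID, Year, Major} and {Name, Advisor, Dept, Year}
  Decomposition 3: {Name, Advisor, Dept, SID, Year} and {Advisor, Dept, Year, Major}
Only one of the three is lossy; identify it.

Decomposition 1: common = {Name, Advisor}, closure = {Name, Advisor, Dept, SID, Year} → lossless.
Decomposition 2: common = {Name, Advisor, Year}, closure = {Name, Advisor, Dept, SID, Year} → lossless.
Decomposition 3: common = {Advisor, Dept, Year}, closure = {Advisor, Dept, SID, Year} → lossy.

Decomposition 3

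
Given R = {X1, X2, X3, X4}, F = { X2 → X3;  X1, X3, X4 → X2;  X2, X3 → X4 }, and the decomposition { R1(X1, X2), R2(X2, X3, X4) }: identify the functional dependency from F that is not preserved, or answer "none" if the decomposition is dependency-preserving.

Check X1, X3, X4 → X2: no single fragment contains all of {X1, X2, X3, X4}, and the restricted closure of {X1, X3, X4} across the fragments never reaches {X2}.
X2 → X3 is preserved.
X2, X3 → X4 is preserved.

X1, X3, X4 → X2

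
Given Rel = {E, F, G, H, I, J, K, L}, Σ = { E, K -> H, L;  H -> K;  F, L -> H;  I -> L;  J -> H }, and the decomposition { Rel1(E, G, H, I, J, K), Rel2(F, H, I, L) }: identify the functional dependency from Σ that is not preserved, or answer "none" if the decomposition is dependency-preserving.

E, K -> H, L

Check E, K → H, L: no single fragment contains all of {E, H, K, L}, and the restricted closure of {E, K} across the fragments never reaches {H, L}.
H → K is preserved.
F, L → H is preserved.
I → L is preserved.
J → H is preserved.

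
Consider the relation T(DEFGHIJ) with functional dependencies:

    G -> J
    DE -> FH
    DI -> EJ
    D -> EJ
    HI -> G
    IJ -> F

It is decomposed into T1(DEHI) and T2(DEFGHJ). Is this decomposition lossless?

Common attributes: T1 ∩ T2 = {DEH}.
Closure of {DEH}: DE → FH applies, adding F; D → EJ applies, adding J. So (DEH)⁺ = {DEFHJ}.
The closure contains neither all of T1 = {DEHI} nor all of T2 = {DEFGHJ}, so the common attributes are not a superkey of either fragment. The join is lossy.

No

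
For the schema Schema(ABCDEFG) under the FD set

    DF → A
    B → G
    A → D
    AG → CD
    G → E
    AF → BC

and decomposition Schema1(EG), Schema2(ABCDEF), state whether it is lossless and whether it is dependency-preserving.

lossy and not dependency-preserving

Lossless test: (E)⁺ = {E}, which is a superkey of neither fragment — lossy.
Dependency preservation: the restricted closure of {B} across the fragments never reaches {G}, so B → G cannot be enforced without a join — not preserved.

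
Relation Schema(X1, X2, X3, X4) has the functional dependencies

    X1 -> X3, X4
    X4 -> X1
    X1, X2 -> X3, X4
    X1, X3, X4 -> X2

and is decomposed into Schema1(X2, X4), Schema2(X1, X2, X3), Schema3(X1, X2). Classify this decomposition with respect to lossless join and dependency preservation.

Lossless test (chase): Rows 2 and 3 agree on X1; apply X1→X3, X4 and equate their X3, X4 entries. No row becomes fully distinguished — the join is lossy.
Dependency preservation: the restricted closure of {X1} across the fragments never reaches {X3, X4}, so X1 → X3, X4 cannot be enforced without a join — not preserved.

lossy and not dependency-preserving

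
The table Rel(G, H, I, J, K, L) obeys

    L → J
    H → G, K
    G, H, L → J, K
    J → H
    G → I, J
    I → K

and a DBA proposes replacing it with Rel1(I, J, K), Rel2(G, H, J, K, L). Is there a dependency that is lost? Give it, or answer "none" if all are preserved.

L → J lies within Rel2.
H → G, K lies within Rel2.
G, H, L → J, K lies within Rel2.
J → H lies within Rel2.
G → I, J: restricted closure across fragments reaches I, J.
I → K lies within Rel1.
Every dependency is enforceable on the fragments, so the decomposition is dependency-preserving.

none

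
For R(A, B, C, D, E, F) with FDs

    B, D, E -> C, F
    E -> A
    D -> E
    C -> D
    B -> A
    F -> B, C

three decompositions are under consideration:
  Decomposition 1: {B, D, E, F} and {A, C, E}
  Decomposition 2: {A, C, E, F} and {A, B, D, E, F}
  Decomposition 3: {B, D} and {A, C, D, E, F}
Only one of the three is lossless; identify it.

Decomposition 1: common = {E}, closure = {A, E} → lossy.
Decomposition 2: common = {A, E, F}, closure = {A, B, C, D, E, F} → lossless.
Decomposition 3: common = {D}, closure = {A, D, E} → lossy.

Decomposition 2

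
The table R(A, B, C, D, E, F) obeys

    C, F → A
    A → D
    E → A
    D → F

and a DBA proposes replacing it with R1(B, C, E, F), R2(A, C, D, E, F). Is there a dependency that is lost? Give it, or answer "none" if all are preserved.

C, F → A lies within R2.
A → D lies within R2.
E → A lies within R2.
D → F lies within R2.
Every dependency is enforceable on the fragments, so the decomposition is dependency-preserving.

none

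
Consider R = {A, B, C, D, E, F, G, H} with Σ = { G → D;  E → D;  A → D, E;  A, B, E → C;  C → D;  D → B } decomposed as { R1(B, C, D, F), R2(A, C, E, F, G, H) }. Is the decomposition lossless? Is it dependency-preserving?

lossless but not dependency-preserving

Lossless test: (C, F)⁺ = {B, C, D, F}, which contains all of one fragment — lossless.
Dependency preservation: the restricted closure of {G} across the fragments never reaches {D}, so G → D cannot be enforced without a join — not preserved.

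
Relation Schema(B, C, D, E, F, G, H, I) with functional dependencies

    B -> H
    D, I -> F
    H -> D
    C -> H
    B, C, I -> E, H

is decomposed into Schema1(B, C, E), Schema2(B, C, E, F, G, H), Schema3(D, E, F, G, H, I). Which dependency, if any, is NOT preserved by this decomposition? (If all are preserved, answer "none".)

B, C, I -> E, H

Check B, C, I → E, H: no single fragment contains all of {B, C, E, H, I}, and the restricted closure of {B, C, I} across the fragments never reaches {E, H}.
B → H is preserved.
D, I → F is preserved.
H → D is preserved.
C → H is preserved.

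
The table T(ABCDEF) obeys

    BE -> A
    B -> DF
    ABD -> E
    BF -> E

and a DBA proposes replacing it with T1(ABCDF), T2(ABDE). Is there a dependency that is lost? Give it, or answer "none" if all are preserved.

none

BE → A lies within T2.
B → DF lies within T1.
ABD → E lies within T2.
BF → E: restricted closure across fragments reaches E.
Every dependency is enforceable on the fragments, so the decomposition is dependency-preserving.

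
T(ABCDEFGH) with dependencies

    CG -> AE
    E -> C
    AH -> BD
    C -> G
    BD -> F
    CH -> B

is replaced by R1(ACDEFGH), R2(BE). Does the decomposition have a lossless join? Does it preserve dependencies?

Lossless test: (E)⁺ = {ACEG}, which is a superkey of neither fragment — lossy.
Dependency preservation: the restricted closure of {AH} across the fragments never reaches {BD}, so AH → BD cannot be enforced without a join — not preserved.

lossy and not dependency-preserving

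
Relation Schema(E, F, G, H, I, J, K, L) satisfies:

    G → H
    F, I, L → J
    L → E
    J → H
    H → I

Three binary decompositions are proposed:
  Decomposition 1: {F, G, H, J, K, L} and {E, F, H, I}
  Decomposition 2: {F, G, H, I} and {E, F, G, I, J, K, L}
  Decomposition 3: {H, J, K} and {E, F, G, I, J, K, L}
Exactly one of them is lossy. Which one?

Decomposition 1: common = {F, H}, closure = {F, H, I} → lossy.
Decomposition 2: common = {F, G, I}, closure = {F, G, H, I} → lossless.
Decomposition 3: common = {J, K}, closure = {H, I, J, K} → lossless.

Decomposition 1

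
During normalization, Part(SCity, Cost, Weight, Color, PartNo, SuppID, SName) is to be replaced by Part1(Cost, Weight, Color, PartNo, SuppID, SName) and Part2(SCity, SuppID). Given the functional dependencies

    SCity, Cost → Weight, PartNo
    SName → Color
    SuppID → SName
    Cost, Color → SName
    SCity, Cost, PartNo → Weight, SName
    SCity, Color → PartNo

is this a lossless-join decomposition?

Common attributes: Part1 ∩ Part2 = {SuppID}.
Closure of {SuppID}: SuppID → SName applies, adding SName; SName → Color applies, adding Color. So (SuppID)⁺ = {Color, SuppID, SName}.
The closure contains neither all of Part1 = {Cost, Weight, Color, PartNo, SuppID, SName} nor all of Part2 = {SCity, SuppID}, so the common attributes are not a superkey of either fragment. The join is lossy.

No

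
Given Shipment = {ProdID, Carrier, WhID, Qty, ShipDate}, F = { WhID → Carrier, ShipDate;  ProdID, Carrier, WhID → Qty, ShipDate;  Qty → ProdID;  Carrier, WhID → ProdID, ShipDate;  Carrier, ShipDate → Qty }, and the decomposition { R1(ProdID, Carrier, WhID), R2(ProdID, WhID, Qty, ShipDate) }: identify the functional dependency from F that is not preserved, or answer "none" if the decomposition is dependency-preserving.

Check Carrier, ShipDate → Qty: no single fragment contains all of {Carrier, Qty, ShipDate}, and the restricted closure of {Carrier, ShipDate} across the fragments never reaches {Qty}.
WhID → Carrier, ShipDate is preserved.
ProdID, Carrier, WhID → Qty, ShipDate is preserved.
Qty → ProdID is preserved.
Carrier, WhID → ProdID, ShipDate is preserved.

Carrier, ShipDate → Qty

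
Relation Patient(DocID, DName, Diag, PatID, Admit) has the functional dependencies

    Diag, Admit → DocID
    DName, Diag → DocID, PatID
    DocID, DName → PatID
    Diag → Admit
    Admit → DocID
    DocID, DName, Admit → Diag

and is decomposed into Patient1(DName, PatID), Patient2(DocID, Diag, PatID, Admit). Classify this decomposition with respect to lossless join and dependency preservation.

lossy and not dependency-preserving

Lossless test: (PatID)⁺ = {PatID}, which is a superkey of neither fragment — lossy.
Dependency preservation: the restricted closure of {DName, Diag} across the fragments never reaches {DocID, PatID}, so DName, Diag → DocID, PatID cannot be enforced without a join — not preserved.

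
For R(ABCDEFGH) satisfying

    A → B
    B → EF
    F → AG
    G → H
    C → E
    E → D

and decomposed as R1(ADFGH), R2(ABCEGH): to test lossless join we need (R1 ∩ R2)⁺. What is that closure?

R1 ∩ R2 = {AGH}.
A → B applies, adding B
B → EF applies, adding EF
E → D applies, adding D
Closure: {ABDEFGH}.

ABDEFGH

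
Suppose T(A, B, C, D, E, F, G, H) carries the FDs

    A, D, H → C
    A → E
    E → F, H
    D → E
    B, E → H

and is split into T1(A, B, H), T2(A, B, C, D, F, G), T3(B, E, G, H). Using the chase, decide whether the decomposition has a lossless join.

No

Chase test. Columns are A, B, C, D, E, F, G, H; row i has aⱼ where attribute j ∈ Ti, else bᵢⱼ.
Initial tableau (one row per fragment):
  row 1: a1 a2 b13 b14 b15 b16 b17 a8
  row 2: a1 a2 a3 a4 b25 a6 a7 b28
  row 3: b31 a2 b33 b34 a5 b36 a7 a8
Rows 1 and 2 agree on A; apply A→E and equate their E entries.
Rows 1 and 2 agree on E; apply E→F, H and equate their F, H entries.
No row becomes fully distinguished — the join is lossy.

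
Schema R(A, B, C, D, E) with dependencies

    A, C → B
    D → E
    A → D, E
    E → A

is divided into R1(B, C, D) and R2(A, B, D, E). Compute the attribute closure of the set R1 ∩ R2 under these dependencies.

A, B, D, E

R1 ∩ R2 = {B, D}.
D → E applies, adding E
E → A applies, adding A
Closure: {A, B, D, E}.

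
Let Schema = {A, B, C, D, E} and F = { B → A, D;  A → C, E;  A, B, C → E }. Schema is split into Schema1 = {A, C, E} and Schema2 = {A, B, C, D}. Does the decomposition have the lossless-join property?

Yes

Common attributes: Schema1 ∩ Schema2 = {A, C}.
Closure of {A, C}: A → C, E applies, adding E. So (A, C)⁺ = {A, C, E}.
This closure contains every attribute of Schema1, so Schema1 ∩ Schema2 → Schema1. The join is lossless.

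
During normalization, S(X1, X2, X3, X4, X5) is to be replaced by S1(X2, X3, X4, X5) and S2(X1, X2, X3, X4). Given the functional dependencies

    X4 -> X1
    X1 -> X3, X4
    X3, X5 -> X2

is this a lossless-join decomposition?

Yes

Common attributes: S1 ∩ S2 = {X2, X3, X4}.
Closure of {X2, X3, X4}: X4 → X1 applies, adding X1. So (X2, X3, X4)⁺ = {X1, X2, X3, X4}.
This closure contains every attribute of S2, so S1 ∩ S2 → S2. The join is lossless.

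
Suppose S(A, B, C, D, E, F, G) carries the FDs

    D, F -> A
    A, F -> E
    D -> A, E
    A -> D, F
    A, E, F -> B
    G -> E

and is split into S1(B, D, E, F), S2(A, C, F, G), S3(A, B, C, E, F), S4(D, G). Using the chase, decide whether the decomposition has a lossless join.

No

Chase test. Columns are A, B, C, D, E, F, G; row i has aⱼ where attribute j ∈ Si, else bᵢⱼ.
Initial tableau (one row per fragment):
  row 1: b11 a2 b13 a4 a5 a6 b17
  row 2: a1 b22 a3 b24 b25 a6 a7
  row 3: a1 a2 a3 b34 a5 a6 b37
  row 4: b41 b42 b43 a4 b45 b46 a7
Rows 2 and 3 agree on A, F; apply A, F→E and equate their E entries.
Rows 1 and 4 agree on D; apply D→A, E and equate their A, E entries.
Rows 1 and 4 agree on A; apply A→D, F and equate their D, F entries.
Rows 2 and 3 agree on A; apply A→D, F and equate their D, F entries.
Rows 1 and 4 agree on A, E, F; apply A, E, F→B and equate their B entries.
Rows 2 and 3 agree on A, E, F; apply A, E, F→B and equate their B entries.
No row becomes fully distinguished — the join is lossy.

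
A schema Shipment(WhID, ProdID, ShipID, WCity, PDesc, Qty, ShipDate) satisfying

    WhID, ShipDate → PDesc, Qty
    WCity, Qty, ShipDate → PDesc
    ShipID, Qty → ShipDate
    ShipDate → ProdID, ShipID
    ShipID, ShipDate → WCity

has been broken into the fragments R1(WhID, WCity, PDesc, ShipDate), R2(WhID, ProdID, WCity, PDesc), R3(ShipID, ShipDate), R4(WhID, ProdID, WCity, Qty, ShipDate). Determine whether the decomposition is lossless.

Chase test. Columns are WhID, ProdID, ShipID, WCity, PDesc, Qty, ShipDate; row i has aⱼ where attribute j ∈ Ri, else bᵢⱼ.
Initial tableau (one row per fragment):
  row 1: a1 b12 b13 a4 a5 b16 a7
  row 2: a1 a2 b23 a4 a5 b26 b27
  row 3: b31 b32 a3 b34 b35 b36 a7
  row 4: a1 a2 b43 a4 b45 a6 a7
Rows 1 and 4 agree on WhID, ShipDate; apply WhID, ShipDate→PDesc, Qty and equate their PDesc, Qty entries.
Rows 1 and 3 agree on ShipDate; apply ShipDate→ProdID, ShipID and equate their ProdID, ShipID entries.
Rows 1 and 4 agree on ShipDate; apply ShipDate→ProdID, ShipID and equate their ProdID, ShipID entries.
Rows 1 and 3 agree on ShipID, ShipDate; apply ShipID, ShipDate→WCity and equate their WCity entries.
Row 1 is now all distinguished symbols — the join is lossless.

Yes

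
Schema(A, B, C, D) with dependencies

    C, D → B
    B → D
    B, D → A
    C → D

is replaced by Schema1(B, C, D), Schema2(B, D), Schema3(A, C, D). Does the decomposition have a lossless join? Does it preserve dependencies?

Lossless test (chase): Rows 1 and 3 agree on C, D; apply C, D→B and equate their B entries. Rows 1 and 2 agree on B, D; apply B, D→A and equate their A entries. Rows 1 and 3 agree on B, D; apply B, D→A and equate their A entries. Row 1 is now all distinguished symbols — the join is lossless.
Dependency preservation: the restricted closure of {B, D} across the fragments never reaches {A}, so B, D → A cannot be enforced without a join — not preserved.

lossless but not dependency-preserving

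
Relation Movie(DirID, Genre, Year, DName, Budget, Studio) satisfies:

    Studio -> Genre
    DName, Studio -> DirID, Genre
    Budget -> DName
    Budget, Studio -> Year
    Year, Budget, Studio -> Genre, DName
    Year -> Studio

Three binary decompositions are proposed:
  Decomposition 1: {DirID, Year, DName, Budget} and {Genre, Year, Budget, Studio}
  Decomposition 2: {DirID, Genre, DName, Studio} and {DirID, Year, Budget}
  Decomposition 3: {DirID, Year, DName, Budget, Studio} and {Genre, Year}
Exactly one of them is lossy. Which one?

Decomposition 1: common = {Year, Budget}, closure = {DirID, Genre, Year, DName, Budget, Studio} → lossless.
Decomposition 2: common = {DirID}, closure = {DirID} → lossy.
Decomposition 3: common = {Year}, closure = {Genre, Year, Studio} → lossless.

Decomposition 2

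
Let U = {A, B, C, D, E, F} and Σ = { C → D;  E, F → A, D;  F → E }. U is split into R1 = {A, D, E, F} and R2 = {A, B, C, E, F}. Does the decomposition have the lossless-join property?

Yes

Common attributes: R1 ∩ R2 = {A, E, F}.
Closure of {A, E, F}: E, F → A, D applies, adding D. So (A, E, F)⁺ = {A, D, E, F}.
This closure contains every attribute of R1, so R1 ∩ R2 → R1. The join is lossless.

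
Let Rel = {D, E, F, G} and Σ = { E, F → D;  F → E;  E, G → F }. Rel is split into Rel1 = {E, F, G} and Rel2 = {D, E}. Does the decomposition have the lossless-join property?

No

Common attributes: Rel1 ∩ Rel2 = {E}.
No dependency enlarges {E}, so (E)⁺ = {E}.
The closure contains neither all of Rel1 = {E, F, G} nor all of Rel2 = {D, E}, so the common attributes are not a superkey of either fragment. The join is lossy.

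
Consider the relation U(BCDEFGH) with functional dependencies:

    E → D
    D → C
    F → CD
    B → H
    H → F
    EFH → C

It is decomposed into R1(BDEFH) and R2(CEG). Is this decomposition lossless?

No

Common attributes: R1 ∩ R2 = {E}.
Closure of {E}: E → D applies, adding D; D → C applies, adding C. So (E)⁺ = {CDE}.
The closure contains neither all of R1 = {BDEFH} nor all of R2 = {CEG}, so the common attributes are not a superkey of either fragment. The join is lossy.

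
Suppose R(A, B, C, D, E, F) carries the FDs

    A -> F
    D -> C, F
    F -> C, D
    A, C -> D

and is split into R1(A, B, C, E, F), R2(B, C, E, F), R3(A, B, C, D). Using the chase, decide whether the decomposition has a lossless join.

Chase test. Columns are A, B, C, D, E, F; row i has aⱼ where attribute j ∈ Ri, else bᵢⱼ.
Initial tableau (one row per fragment):
  row 1: a1 a2 a3 b14 a5 a6
  row 2: b21 a2 a3 b24 a5 a6
  row 3: a1 a2 a3 a4 b35 b36
Rows 1 and 3 agree on A; apply A→F and equate their F entries.
Rows 1 and 2 agree on F; apply F→C, D and equate their C, D entries.
Rows 1 and 3 agree on F; apply F→C, D and equate their C, D entries.
Row 1 is now all distinguished symbols — the join is lossless.

Yes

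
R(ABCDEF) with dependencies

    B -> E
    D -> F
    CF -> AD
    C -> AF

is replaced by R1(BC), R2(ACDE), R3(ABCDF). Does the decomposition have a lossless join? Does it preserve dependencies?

lossy and not dependency-preserving

Lossless test (chase): Rows 1 and 3 agree on B; apply B→E and equate their E entries. Rows 2 and 3 agree on D; apply D→F and equate their F entries. Rows 1 and 2 agree on C; apply C→AF and equate their AF entries. Rows 1 and 2 agree on CF; apply CF→AD and equate their AD entries. No row becomes fully distinguished — the join is lossy.
Dependency preservation: the restricted closure of {B} across the fragments never reaches {E}, so B → E cannot be enforced without a join — not preserved.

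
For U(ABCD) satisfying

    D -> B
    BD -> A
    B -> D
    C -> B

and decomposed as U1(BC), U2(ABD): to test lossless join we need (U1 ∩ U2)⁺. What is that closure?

U1 ∩ U2 = {B}.
B → D applies, adding D
BD → A applies, adding A
Closure: {ABD}.

ABD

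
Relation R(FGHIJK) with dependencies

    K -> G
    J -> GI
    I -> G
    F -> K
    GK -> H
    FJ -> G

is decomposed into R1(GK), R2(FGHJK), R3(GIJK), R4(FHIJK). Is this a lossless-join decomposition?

Chase test. Columns are FGHIJK; row i has aⱼ where attribute j ∈ Ri, else bᵢⱼ.
Initial tableau (one row per fragment):
  row 1: b11 a2 b13 b14 b15 a6
  row 2: a1 a2 a3 b24 a5 a6
  row 3: b31 a2 b33 a4 a5 a6
  row 4: a1 b42 a3 a4 a5 a6
Rows 1 and 4 agree on K; apply K→G and equate their G entries.
Rows 2 and 3 agree on J; apply J→GI and equate their GI entries.
Rows 1 and 2 agree on GK; apply GK→H and equate their H entries.
Rows 1 and 3 agree on GK; apply GK→H and equate their H entries.
Row 2 is now all distinguished symbols — the join is lossless.

Yes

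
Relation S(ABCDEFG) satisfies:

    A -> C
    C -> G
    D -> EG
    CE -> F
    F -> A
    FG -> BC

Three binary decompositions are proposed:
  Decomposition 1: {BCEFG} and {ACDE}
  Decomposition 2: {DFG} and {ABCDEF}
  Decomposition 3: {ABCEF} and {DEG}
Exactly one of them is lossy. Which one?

Decomposition 3

Decomposition 1: common = {CE}, closure = {ABCEFG} → lossless.
Decomposition 2: common = {DF}, closure = {ABCDEFG} → lossless.
Decomposition 3: common = {E}, closure = {E} → lossy.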